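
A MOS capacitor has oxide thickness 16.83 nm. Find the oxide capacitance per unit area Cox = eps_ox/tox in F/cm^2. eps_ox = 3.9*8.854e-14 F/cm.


Step 1: eps_ox = 3.9 * 8.854e-14 = 3.45306e-13 F/cm
Step 2: tox in cm = 16.83 nm * 1e-7 = 1.6830e-06 cm
Step 3: Cox = 3.45306e-13 / 1.6830e-06 = 2.05e-07 F/cm^2

2.05e-07


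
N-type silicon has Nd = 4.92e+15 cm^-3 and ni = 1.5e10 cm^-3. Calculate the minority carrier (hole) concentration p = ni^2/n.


Step 1: Since Nd >> ni, n ≈ Nd = 4.92e+15 cm^-3
Step 2: p = ni^2 / n = (1.5e10)^2 / 4.92e+15
Step 3: p = 2.25e20 / 4.92e+15 = 4.57e+04 cm^-3

4.57e+04


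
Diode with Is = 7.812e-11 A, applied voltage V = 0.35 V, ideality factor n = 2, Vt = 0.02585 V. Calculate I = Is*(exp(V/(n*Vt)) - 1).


Step 1: V/(n*Vt) = 0.35/(2*0.02585) = 6.7698
Step 2: exp(6.7698) = 8.7114e+02
Step 3: I = 7.812e-11 * (8.7114e+02 - 1) = 6.80e-08 A

6.80e-08


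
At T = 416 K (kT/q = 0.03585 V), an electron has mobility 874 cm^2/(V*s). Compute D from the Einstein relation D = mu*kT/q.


Step 1: D = mu * (kT/q)
Step 2: D = 874 * 0.03585
Step 3: D = 31.33 cm^2/s

31.33


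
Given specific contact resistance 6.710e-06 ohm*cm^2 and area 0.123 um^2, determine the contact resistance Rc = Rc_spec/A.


Step 1: Convert area to cm^2: 0.123 um^2 = 1.2300e-09 cm^2
Step 2: Rc = Rc_spec / A = 6.710e-06 / 1.2300e-09
Step 3: Rc = 5.46e+03 ohms

5.46e+03


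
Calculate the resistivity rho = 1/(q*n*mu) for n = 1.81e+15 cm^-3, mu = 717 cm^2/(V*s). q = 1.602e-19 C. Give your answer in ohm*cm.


Step 1: sigma = q * n * mu = 1.602e-19 * 1.81e+15 * 717 = 2.07903e-01 S/cm
Step 2: rho = 1 / sigma = 1 / 2.07903e-01 = 4.81 ohm*cm

4.81


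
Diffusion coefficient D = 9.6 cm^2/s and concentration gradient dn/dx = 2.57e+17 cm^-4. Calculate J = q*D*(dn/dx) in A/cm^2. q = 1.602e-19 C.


Step 1: J = q * D * (dn/dx)
Step 2: J = 1.602e-19 * 9.6 * 2.57e+17
Step 3: J = 3.95e-01 A/cm^2

3.95e-01


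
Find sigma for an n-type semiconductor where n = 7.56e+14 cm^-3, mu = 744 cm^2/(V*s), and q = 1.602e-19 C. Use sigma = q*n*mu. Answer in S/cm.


Step 1: sigma = q * n * mu
Step 2: sigma = 1.602e-19 * 7.56e+14 * 744
Step 3: sigma = 9.011e-02 S/cm

9.011e-02


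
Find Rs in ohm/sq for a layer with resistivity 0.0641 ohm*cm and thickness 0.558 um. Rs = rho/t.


Step 1: Convert thickness to cm: t = 0.558 um = 5.5800e-05 cm
Step 2: Rs = rho / t = 0.0641 / 5.5800e-05
Step 3: Rs = 1148.7 ohm/sq

1148.7


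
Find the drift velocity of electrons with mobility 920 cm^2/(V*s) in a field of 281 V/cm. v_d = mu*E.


Step 1: v_d = mu * E
Step 2: v_d = 920 * 281 = 258520
Step 3: v_d = 2.59e+05 cm/s

2.59e+05


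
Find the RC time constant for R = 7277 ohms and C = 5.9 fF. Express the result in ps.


Step 1: tau = R * C
Step 2: tau = 7277 * 5.9 fF = 7277 * 5.9e-15 F
Step 3: tau = 4.29343e-11 s = 42.9343 ps

42.9343


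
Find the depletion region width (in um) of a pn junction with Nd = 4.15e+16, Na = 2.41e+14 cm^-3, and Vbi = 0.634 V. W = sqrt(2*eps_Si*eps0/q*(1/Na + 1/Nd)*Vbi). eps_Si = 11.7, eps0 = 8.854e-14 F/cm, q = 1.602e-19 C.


Step 1: 1/Na + 1/Nd = 1/2.41e+14 + 1/4.15e+16 = 4.17347e-15
Step 2: 2*eps*eps0/q = 2*11.7*8.854e-14/1.602e-19 = 1.293281e+07
Step 3: W^2 = 1.293281e+07 * 4.17347e-15 * 0.634 = 3.42200e-08
Step 4: W = sqrt(3.42200e-08) = 1.850e-04 cm = 1.85 um

1.85


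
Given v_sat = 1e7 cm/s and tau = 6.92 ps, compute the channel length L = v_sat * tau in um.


Step 1: tau in seconds = 6.92 ps * 1e-12 = 6.9200e-12 s
Step 2: L = v_sat * tau = 1e7 * 6.9200e-12 = 6.9200e-05 cm
Step 3: L in um = 6.9200e-05 * 1e4 = 0.692 um

0.692


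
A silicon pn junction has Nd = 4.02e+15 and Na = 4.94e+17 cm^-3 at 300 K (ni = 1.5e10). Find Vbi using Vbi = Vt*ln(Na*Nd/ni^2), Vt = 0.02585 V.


Step 1: Compute Na*Nd/ni^2 = 4.94e+17 * 4.02e+15 / (1.5e10)^2 = 8.8261e+12
Step 2: ln(8.8261e+12) = 29.8087
Step 3: Vbi = 0.02585 * 29.8087 = 0.771 V

0.771


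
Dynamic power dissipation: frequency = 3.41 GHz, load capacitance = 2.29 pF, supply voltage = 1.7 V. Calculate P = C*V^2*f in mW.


Step 1: V^2 = 1.7^2 = 2.89 V^2
Step 2: P = C*V^2*f = 2.29e-12 F * 2.89 * 3.41e9 Hz
Step 3: P = 2.2567721e-02 W
Step 4: P = 22.568 mW

22.568


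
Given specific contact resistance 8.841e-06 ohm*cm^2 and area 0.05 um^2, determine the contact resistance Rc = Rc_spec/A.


Step 1: Convert area to cm^2: 0.05 um^2 = 5.0000e-10 cm^2
Step 2: Rc = Rc_spec / A = 8.841e-06 / 5.0000e-10
Step 3: Rc = 1.77e+04 ohms

1.77e+04


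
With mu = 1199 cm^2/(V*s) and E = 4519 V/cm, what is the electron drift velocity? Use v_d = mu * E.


Step 1: v_d = mu * E
Step 2: v_d = 1199 * 4519 = 5418281
Step 3: v_d = 5.42e+06 cm/s

5.42e+06


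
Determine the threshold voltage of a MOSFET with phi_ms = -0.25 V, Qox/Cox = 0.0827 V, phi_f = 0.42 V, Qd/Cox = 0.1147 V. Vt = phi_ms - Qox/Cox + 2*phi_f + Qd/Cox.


Step 1: Vt = phi_ms - Qox/Cox + 2*phi_f + Qd/Cox
Step 2: Vt = -0.25 - 0.0827 + 2*0.42 + 0.1147
Step 3: Vt = -0.25 - 0.0827 + 0.84 + 0.1147
Step 4: Vt = 0.622 V

0.622


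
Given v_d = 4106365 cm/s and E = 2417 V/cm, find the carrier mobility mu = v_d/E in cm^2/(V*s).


Step 1: mu = v_d / E
Step 2: mu = 4106365 / 2417
Step 3: mu = 1698.95 cm^2/(V*s)

1698.95


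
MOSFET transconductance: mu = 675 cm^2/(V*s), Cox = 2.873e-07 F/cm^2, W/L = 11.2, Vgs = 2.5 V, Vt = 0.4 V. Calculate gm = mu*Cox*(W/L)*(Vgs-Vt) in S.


Step 1: Vov = Vgs - Vt = 2.5 - 0.4 = 2.1 V
Step 2: gm = mu * Cox * (W/L) * Vov
Step 3: gm = 675 * 2.873e-07 * 11.2 * 2.1 = 4.56e-03 S

4.56e-03


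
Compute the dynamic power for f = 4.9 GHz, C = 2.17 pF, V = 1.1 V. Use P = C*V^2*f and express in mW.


Step 1: V^2 = 1.1^2 = 1.21 V^2
Step 2: P = C*V^2*f = 2.17e-12 F * 1.21 * 4.9e9 Hz
Step 3: P = 1.286593e-02 W
Step 4: P = 12.866 mW

12.866


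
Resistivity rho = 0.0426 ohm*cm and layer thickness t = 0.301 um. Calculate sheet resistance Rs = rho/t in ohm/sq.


Step 1: Convert thickness to cm: t = 0.301 um = 3.0100e-05 cm
Step 2: Rs = rho / t = 0.0426 / 3.0100e-05
Step 3: Rs = 1415.3 ohm/sq

1415.3


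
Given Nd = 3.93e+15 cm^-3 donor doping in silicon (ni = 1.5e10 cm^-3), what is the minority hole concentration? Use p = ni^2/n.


Step 1: Since Nd >> ni, n ≈ Nd = 3.93e+15 cm^-3
Step 2: p = ni^2 / n = (1.5e10)^2 / 3.93e+15
Step 3: p = 2.25e20 / 3.93e+15 = 5.73e+04 cm^-3

5.73e+04


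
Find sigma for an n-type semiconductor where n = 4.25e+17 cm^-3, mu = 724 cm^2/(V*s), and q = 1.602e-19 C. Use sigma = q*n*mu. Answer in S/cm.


Step 1: sigma = q * n * mu
Step 2: sigma = 1.602e-19 * 4.25e+17 * 724
Step 3: sigma = 4.929e+01 S/cm

4.929e+01


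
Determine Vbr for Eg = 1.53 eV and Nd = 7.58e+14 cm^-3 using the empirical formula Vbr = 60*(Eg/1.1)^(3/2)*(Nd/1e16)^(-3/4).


Step 1: Eg/1.1 = 1.53/1.1 = 1.390909
Step 2: (Eg/1.1)^1.5 = 1.390909^1.5 = 1.640394
Step 3: (Nd/1e16)^(-0.75) = (0.0758)^(-0.75) = 6.922263
Step 4: Vbr = 60 * 1.640394 * 6.922263 = 681.3 V

681.3


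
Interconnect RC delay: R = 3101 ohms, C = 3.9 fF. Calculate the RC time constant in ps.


Step 1: tau = R * C
Step 2: tau = 3101 * 3.9 fF = 3101 * 3.9e-15 F
Step 3: tau = 1.20939e-11 s = 12.0939 ps

12.0939


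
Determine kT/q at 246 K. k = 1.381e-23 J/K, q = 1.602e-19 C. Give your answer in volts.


Step 1: kT = 1.381e-23 * 246 = 3.39726e-21 J
Step 2: Vt = kT/q = 3.39726e-21 / 1.602e-19
Step 3: Vt = 0.02121 V

0.02121


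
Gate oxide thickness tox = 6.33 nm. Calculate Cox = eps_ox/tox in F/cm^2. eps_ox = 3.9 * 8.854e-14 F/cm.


Step 1: eps_ox = 3.9 * 8.854e-14 = 3.45306e-13 F/cm
Step 2: tox in cm = 6.33 nm * 1e-7 = 6.3300e-07 cm
Step 3: Cox = 3.45306e-13 / 6.3300e-07 = 5.46e-07 F/cm^2

5.46e-07


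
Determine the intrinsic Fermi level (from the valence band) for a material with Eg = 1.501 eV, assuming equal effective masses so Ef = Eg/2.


Step 1: For an intrinsic semiconductor, the Fermi level sits at midgap.
Step 2: Ef = Eg / 2 = 1.501 / 2 = 0.7505 eV

0.7505


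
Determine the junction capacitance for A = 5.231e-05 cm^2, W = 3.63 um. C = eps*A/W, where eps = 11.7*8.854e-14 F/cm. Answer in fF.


Step 1: eps_Si = 11.7 * 8.854e-14 = 1.035918e-12 F/cm
Step 2: W in cm = 3.63 * 1e-4 = 3.63e-04 cm
Step 3: C = 1.035918e-12 * 5.231e-05 / 3.63e-04 = 1.492806e-13 F
Step 4: C = 149.28 fF

149.28


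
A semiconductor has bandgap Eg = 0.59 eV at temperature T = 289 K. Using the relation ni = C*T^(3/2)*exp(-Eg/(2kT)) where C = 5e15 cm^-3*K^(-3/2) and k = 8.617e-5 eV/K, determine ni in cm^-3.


Step 1: Compute kT = 8.617e-5 * 289 = 0.02490313 eV
Step 2: Exponent = -Eg/(2kT) = -0.59/(2*0.02490313) = -11.84590
Step 3: T^(3/2) = 289^1.5 = 4913.00
Step 4: ni = 5e15 * 4913.00 * exp(-11.84590) = 1.76e+14 cm^-3

1.76e+14


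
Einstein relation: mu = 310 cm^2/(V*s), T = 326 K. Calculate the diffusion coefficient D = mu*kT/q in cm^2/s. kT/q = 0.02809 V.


Step 1: D = mu * (kT/q)
Step 2: D = 310 * 0.02809
Step 3: D = 8.71 cm^2/s

8.71


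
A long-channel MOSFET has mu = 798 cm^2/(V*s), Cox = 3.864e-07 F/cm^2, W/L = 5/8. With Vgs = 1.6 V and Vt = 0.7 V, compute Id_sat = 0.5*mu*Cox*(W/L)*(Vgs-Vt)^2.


Step 1: Overdrive voltage Vov = Vgs - Vt = 1.6 - 0.7 = 0.9 V
Step 2: W/L = 5/8 = 0.625
Step 3: Id = 0.5 * 798 * 3.864e-07 * 0.625 * 0.9^2
Step 4: Id = 7.81e-05 A

7.81e-05


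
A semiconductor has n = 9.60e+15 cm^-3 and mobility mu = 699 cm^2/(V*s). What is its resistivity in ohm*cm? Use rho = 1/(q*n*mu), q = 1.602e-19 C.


Step 1: sigma = q * n * mu = 1.602e-19 * 9.60e+15 * 699 = 1.07501e+00 S/cm
Step 2: rho = 1 / sigma = 1 / 1.07501e+00 = 0.9302 ohm*cm

0.9302


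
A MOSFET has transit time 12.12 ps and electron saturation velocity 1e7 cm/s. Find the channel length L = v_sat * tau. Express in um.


Step 1: tau in seconds = 12.12 ps * 1e-12 = 1.2120e-11 s
Step 2: L = v_sat * tau = 1e7 * 1.2120e-11 = 1.2120e-04 cm
Step 3: L in um = 1.2120e-04 * 1e4 = 1.212 um

1.212


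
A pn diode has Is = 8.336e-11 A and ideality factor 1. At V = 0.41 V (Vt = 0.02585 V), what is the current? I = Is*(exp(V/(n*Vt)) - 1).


Step 1: V/(n*Vt) = 0.41/(1*0.02585) = 15.8607
Step 2: exp(15.8607) = 7.7306e+06
Step 3: I = 8.336e-11 * (7.7306e+06 - 1) = 6.44e-04 A

6.44e-04


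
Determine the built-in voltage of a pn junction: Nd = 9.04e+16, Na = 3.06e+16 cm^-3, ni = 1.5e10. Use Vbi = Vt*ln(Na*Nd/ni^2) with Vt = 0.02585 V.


Step 1: Compute Na*Nd/ni^2 = 3.06e+16 * 9.04e+16 / (1.5e10)^2 = 1.2294e+13
Step 2: ln(1.2294e+13) = 30.1401
Step 3: Vbi = 0.02585 * 30.1401 = 0.779 V

0.779


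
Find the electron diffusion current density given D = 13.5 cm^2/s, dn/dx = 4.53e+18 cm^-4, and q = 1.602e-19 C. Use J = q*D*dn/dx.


Step 1: J = q * D * (dn/dx)
Step 2: J = 1.602e-19 * 13.5 * 4.53e+18
Step 3: J = 9.80e+00 A/cm^2

9.80e+00


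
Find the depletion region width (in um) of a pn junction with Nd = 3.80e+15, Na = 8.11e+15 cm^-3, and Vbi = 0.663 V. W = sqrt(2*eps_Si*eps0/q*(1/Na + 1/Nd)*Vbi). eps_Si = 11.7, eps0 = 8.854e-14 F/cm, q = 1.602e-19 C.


Step 1: 1/Na + 1/Nd = 1/8.11e+15 + 1/3.80e+15 = 3.86462e-16
Step 2: 2*eps*eps0/q = 2*11.7*8.854e-14/1.602e-19 = 1.293281e+07
Step 3: W^2 = 1.293281e+07 * 3.86462e-16 * 0.663 = 3.31370e-09
Step 4: W = sqrt(3.31370e-09) = 5.756e-05 cm = 0.5756 um

0.5756


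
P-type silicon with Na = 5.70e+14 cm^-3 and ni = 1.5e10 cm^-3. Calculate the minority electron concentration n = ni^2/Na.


Step 1: Majority hole concentration p ≈ Na = 5.70e+14 cm^-3
Step 2: n = ni^2 / Na = (1.5e10)^2 / 5.70e+14
Step 3: n = 3.95e+05 cm^-3

3.95e+05


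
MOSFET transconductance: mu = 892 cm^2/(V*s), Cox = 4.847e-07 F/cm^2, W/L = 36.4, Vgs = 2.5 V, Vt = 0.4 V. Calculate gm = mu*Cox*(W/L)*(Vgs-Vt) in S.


Step 1: Vov = Vgs - Vt = 2.5 - 0.4 = 2.1 V
Step 2: gm = mu * Cox * (W/L) * Vov
Step 3: gm = 892 * 4.847e-07 * 36.4 * 2.1 = 3.30e-02 S

3.30e-02


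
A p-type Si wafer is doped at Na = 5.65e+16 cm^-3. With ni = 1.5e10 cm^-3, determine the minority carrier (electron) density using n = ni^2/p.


Step 1: Majority hole concentration p ≈ Na = 5.65e+16 cm^-3
Step 2: n = ni^2 / Na = (1.5e10)^2 / 5.65e+16
Step 3: n = 3.98e+03 cm^-3

3.98e+03


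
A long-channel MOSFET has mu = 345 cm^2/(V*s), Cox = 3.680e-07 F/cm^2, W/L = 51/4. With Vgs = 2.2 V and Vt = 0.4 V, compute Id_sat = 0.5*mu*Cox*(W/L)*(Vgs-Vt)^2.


Step 1: Overdrive voltage Vov = Vgs - Vt = 2.2 - 0.4 = 1.8 V
Step 2: W/L = 51/4 = 12.75
Step 3: Id = 0.5 * 345 * 3.680e-07 * 12.75 * 1.8^2
Step 4: Id = 2.62e-03 A

2.62e-03


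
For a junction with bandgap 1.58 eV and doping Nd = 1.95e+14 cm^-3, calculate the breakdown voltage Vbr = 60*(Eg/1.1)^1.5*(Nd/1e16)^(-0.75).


Step 1: Eg/1.1 = 1.58/1.1 = 1.436364
Step 2: (Eg/1.1)^1.5 = 1.436364^1.5 = 1.721459
Step 3: (Nd/1e16)^(-0.75) = (0.0195)^(-0.75) = 19.163465
Step 4: Vbr = 60 * 1.721459 * 19.163465 = 1979.3 V

1979.3


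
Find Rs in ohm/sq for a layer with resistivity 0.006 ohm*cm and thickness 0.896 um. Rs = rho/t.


Step 1: Convert thickness to cm: t = 0.896 um = 8.9600e-05 cm
Step 2: Rs = rho / t = 0.006 / 8.9600e-05
Step 3: Rs = 67.0 ohm/sq

67.0


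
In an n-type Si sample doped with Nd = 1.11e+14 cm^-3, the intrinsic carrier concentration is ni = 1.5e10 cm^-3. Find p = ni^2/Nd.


Step 1: Since Nd >> ni, n ≈ Nd = 1.11e+14 cm^-3
Step 2: p = ni^2 / n = (1.5e10)^2 / 1.11e+14
Step 3: p = 2.25e20 / 1.11e+14 = 2.03e+06 cm^-3

2.03e+06


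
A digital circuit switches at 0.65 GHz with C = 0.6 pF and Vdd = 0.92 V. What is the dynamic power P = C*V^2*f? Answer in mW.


Step 1: V^2 = 0.92^2 = 0.8464 V^2
Step 2: P = C*V^2*f = 0.6e-12 F * 0.8464 * 0.65e9 Hz
Step 3: P = 3.30096e-04 W
Step 4: P = 0.33 mW

0.33


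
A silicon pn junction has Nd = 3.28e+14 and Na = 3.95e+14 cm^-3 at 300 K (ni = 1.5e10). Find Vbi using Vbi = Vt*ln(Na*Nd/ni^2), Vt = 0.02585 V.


Step 1: Compute Na*Nd/ni^2 = 3.95e+14 * 3.28e+14 / (1.5e10)^2 = 5.7582e+08
Step 2: ln(5.7582e+08) = 20.1713
Step 3: Vbi = 0.02585 * 20.1713 = 0.521 V

0.521


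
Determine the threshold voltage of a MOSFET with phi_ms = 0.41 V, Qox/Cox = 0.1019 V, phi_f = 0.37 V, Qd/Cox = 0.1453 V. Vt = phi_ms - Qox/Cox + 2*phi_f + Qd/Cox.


Step 1: Vt = phi_ms - Qox/Cox + 2*phi_f + Qd/Cox
Step 2: Vt = 0.41 - 0.1019 + 2*0.37 + 0.1453
Step 3: Vt = 0.41 - 0.1019 + 0.74 + 0.1453
Step 4: Vt = 1.1934 V

1.1934


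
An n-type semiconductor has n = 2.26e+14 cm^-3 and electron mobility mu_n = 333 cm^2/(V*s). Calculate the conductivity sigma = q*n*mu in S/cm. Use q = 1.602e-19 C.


Step 1: sigma = q * n * mu
Step 2: sigma = 1.602e-19 * 2.26e+14 * 333
Step 3: sigma = 1.206e-02 S/cm

1.206e-02


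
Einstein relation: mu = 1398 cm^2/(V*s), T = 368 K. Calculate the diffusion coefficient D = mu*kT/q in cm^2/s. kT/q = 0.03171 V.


Step 1: D = mu * (kT/q)
Step 2: D = 1398 * 0.03171
Step 3: D = 44.33 cm^2/s

44.33


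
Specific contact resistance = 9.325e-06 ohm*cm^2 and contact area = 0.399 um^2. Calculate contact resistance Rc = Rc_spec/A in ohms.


Step 1: Convert area to cm^2: 0.399 um^2 = 3.9900e-09 cm^2
Step 2: Rc = Rc_spec / A = 9.325e-06 / 3.9900e-09
Step 3: Rc = 2.34e+03 ohms

2.34e+03


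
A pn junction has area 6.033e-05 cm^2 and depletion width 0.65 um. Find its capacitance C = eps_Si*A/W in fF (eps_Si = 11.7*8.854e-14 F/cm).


Step 1: eps_Si = 11.7 * 8.854e-14 = 1.035918e-12 F/cm
Step 2: W in cm = 0.65 * 1e-4 = 6.50e-05 cm
Step 3: C = 1.035918e-12 * 6.033e-05 / 6.50e-05 = 9.614913e-13 F
Step 4: C = 961.49 fF

961.49


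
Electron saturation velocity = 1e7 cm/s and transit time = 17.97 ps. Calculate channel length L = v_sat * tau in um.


Step 1: tau in seconds = 17.97 ps * 1e-12 = 1.7970e-11 s
Step 2: L = v_sat * tau = 1e7 * 1.7970e-11 = 1.7970e-04 cm
Step 3: L in um = 1.7970e-04 * 1e4 = 1.797 um

1.797


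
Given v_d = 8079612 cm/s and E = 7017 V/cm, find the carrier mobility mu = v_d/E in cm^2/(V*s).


Step 1: mu = v_d / E
Step 2: mu = 8079612 / 7017
Step 3: mu = 1151.43 cm^2/(V*s)

1151.43


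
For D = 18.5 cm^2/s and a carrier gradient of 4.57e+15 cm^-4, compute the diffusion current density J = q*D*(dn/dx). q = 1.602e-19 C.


Step 1: J = q * D * (dn/dx)
Step 2: J = 1.602e-19 * 18.5 * 4.57e+15
Step 3: J = 1.35e-02 A/cm^2

1.35e-02


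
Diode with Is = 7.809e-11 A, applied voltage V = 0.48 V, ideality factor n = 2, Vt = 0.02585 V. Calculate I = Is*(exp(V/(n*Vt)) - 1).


Step 1: V/(n*Vt) = 0.48/(2*0.02585) = 9.2843
Step 2: exp(9.2843) = 1.0768e+04
Step 3: I = 7.809e-11 * (1.0768e+04 - 1) = 8.41e-07 A

8.41e-07


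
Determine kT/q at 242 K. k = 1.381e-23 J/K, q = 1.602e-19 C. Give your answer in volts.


Step 1: kT = 1.381e-23 * 242 = 3.34202e-21 J
Step 2: Vt = kT/q = 3.34202e-21 / 1.602e-19
Step 3: Vt = 0.02086 V

0.02086


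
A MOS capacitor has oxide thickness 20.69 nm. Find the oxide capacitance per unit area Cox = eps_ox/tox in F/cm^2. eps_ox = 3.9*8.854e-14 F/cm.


Step 1: eps_ox = 3.9 * 8.854e-14 = 3.45306e-13 F/cm
Step 2: tox in cm = 20.69 nm * 1e-7 = 2.0690e-06 cm
Step 3: Cox = 3.45306e-13 / 2.0690e-06 = 1.67e-07 F/cm^2

1.67e-07


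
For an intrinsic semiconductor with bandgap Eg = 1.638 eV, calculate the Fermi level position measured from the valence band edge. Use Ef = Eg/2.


Step 1: For an intrinsic semiconductor, the Fermi level sits at midgap.
Step 2: Ef = Eg / 2 = 1.638 / 2 = 0.819 eV

0.819


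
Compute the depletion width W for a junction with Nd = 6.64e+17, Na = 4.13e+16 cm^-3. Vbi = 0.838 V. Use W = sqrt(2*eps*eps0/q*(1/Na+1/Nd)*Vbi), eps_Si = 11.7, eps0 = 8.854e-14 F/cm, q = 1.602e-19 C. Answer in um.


Step 1: 1/Na + 1/Nd = 1/4.13e+16 + 1/6.64e+17 = 2.57191e-17
Step 2: 2*eps*eps0/q = 2*11.7*8.854e-14/1.602e-19 = 1.293281e+07
Step 3: W^2 = 1.293281e+07 * 2.57191e-17 * 0.838 = 2.78736e-10
Step 4: W = sqrt(2.78736e-10) = 1.670e-05 cm = 0.167 um

0.167


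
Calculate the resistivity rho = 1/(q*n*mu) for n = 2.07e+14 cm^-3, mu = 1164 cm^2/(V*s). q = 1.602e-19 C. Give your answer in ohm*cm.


Step 1: sigma = q * n * mu = 1.602e-19 * 2.07e+14 * 1164 = 3.85999e-02 S/cm
Step 2: rho = 1 / sigma = 1 / 3.85999e-02 = 25.91 ohm*cm

25.91


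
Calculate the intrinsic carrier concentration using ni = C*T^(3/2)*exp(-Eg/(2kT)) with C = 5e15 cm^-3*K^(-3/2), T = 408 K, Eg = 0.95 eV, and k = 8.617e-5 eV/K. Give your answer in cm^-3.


Step 1: Compute kT = 8.617e-5 * 408 = 0.03515736 eV
Step 2: Exponent = -Eg/(2kT) = -0.95/(2*0.03515736) = -13.51068
Step 3: T^(3/2) = 408^1.5 = 8241.20
Step 4: ni = 5e15 * 8241.20 * exp(-13.51068) = 5.59e+13 cm^-3

5.59e+13


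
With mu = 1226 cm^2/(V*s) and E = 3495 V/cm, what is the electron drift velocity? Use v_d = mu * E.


Step 1: v_d = mu * E
Step 2: v_d = 1226 * 3495 = 4284870
Step 3: v_d = 4.28e+06 cm/s

4.28e+06


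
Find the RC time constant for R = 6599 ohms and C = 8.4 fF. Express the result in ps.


Step 1: tau = R * C
Step 2: tau = 6599 * 8.4 fF = 6599 * 8.4e-15 F
Step 3: tau = 5.54316e-11 s = 55.4316 ps

55.4316


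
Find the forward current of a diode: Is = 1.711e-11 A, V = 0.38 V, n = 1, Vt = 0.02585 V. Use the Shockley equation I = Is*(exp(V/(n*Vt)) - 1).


Step 1: V/(n*Vt) = 0.38/(1*0.02585) = 14.7002
Step 2: exp(14.7002) = 2.4222e+06
Step 3: I = 1.711e-11 * (2.4222e+06 - 1) = 4.14e-05 A

4.14e-05


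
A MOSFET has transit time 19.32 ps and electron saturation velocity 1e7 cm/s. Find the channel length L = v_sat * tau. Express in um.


Step 1: tau in seconds = 19.32 ps * 1e-12 = 1.9320e-11 s
Step 2: L = v_sat * tau = 1e7 * 1.9320e-11 = 1.9320e-04 cm
Step 3: L in um = 1.9320e-04 * 1e4 = 1.932 um

1.932


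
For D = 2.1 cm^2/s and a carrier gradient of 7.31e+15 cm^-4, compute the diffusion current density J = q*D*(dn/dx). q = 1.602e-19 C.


Step 1: J = q * D * (dn/dx)
Step 2: J = 1.602e-19 * 2.1 * 7.31e+15
Step 3: J = 2.46e-03 A/cm^2

2.46e-03


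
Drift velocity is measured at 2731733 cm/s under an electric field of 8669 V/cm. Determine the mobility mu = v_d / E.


Step 1: mu = v_d / E
Step 2: mu = 2731733 / 8669
Step 3: mu = 315.12 cm^2/(V*s)

315.12


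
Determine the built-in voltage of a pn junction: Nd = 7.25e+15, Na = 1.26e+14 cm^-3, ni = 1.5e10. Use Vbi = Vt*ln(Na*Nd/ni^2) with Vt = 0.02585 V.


Step 1: Compute Na*Nd/ni^2 = 1.26e+14 * 7.25e+15 / (1.5e10)^2 = 4.0600e+09
Step 2: ln(4.0600e+09) = 22.1244
Step 3: Vbi = 0.02585 * 22.1244 = 0.572 V

0.572


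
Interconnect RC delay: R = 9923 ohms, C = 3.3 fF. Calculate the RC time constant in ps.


Step 1: tau = R * C
Step 2: tau = 9923 * 3.3 fF = 9923 * 3.3e-15 F
Step 3: tau = 3.27459e-11 s = 32.7459 ps

32.7459


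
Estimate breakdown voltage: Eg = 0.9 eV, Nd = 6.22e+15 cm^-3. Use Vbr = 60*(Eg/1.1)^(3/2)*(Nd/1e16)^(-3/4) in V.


Step 1: Eg/1.1 = 0.9/1.1 = 0.818182
Step 2: (Eg/1.1)^1.5 = 0.818182^1.5 = 0.740074
Step 3: (Nd/1e16)^(-0.75) = (0.622)^(-0.75) = 1.427767
Step 4: Vbr = 60 * 0.740074 * 1.427767 = 63.4 V

63.4


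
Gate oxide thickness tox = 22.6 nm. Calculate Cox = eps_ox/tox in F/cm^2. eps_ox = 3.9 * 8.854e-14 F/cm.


Step 1: eps_ox = 3.9 * 8.854e-14 = 3.45306e-13 F/cm
Step 2: tox in cm = 22.6 nm * 1e-7 = 2.2600e-06 cm
Step 3: Cox = 3.45306e-13 / 2.2600e-06 = 1.53e-07 F/cm^2

1.53e-07


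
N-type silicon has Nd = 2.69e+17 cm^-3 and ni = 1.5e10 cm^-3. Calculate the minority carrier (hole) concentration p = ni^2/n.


Step 1: Since Nd >> ni, n ≈ Nd = 2.69e+17 cm^-3
Step 2: p = ni^2 / n = (1.5e10)^2 / 2.69e+17
Step 3: p = 2.25e20 / 2.69e+17 = 8.36e+02 cm^-3

8.36e+02


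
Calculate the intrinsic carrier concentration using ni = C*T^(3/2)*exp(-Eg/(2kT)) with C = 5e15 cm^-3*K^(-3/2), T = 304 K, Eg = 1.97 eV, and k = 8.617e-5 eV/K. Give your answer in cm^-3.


Step 1: Compute kT = 8.617e-5 * 304 = 0.02619568 eV
Step 2: Exponent = -Eg/(2kT) = -1.97/(2*0.02619568) = -37.60162
Step 3: T^(3/2) = 304^1.5 = 5300.42
Step 4: ni = 5e15 * 5300.42 * exp(-37.60162) = 1.24e+03 cm^-3

1.24e+03


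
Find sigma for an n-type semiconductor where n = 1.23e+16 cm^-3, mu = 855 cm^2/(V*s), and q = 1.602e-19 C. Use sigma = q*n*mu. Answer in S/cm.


Step 1: sigma = q * n * mu
Step 2: sigma = 1.602e-19 * 1.23e+16 * 855
Step 3: sigma = 1.685e+00 S/cm

1.685e+00


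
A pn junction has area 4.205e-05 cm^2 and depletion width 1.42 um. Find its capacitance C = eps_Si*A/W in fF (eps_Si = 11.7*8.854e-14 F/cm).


Step 1: eps_Si = 11.7 * 8.854e-14 = 1.035918e-12 F/cm
Step 2: W in cm = 1.42 * 1e-4 = 1.42e-04 cm
Step 3: C = 1.035918e-12 * 4.205e-05 / 1.42e-04 = 3.067630e-13 F
Step 4: C = 306.76 fF

306.76


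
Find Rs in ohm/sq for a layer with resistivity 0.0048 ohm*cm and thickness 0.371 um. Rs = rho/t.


Step 1: Convert thickness to cm: t = 0.371 um = 3.7100e-05 cm
Step 2: Rs = rho / t = 0.0048 / 3.7100e-05
Step 3: Rs = 129.4 ohm/sq

129.4


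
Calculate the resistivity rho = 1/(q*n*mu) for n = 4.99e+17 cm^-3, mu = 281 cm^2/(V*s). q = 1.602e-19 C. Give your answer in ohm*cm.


Step 1: sigma = q * n * mu = 1.602e-19 * 4.99e+17 * 281 = 2.24631e+01 S/cm
Step 2: rho = 1 / sigma = 1 / 2.24631e+01 = 0.04452 ohm*cm

0.04452


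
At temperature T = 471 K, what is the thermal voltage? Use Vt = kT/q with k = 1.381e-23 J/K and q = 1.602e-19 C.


Step 1: kT = 1.381e-23 * 471 = 6.50451e-21 J
Step 2: Vt = kT/q = 6.50451e-21 / 1.602e-19
Step 3: Vt = 0.0406 V

0.0406


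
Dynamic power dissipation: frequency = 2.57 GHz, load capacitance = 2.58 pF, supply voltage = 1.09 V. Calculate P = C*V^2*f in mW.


Step 1: V^2 = 1.09^2 = 1.1881 V^2
Step 2: P = C*V^2*f = 2.58e-12 F * 1.1881 * 2.57e9 Hz
Step 3: P = 7.87781586e-03 W
Step 4: P = 7.878 mW

7.878


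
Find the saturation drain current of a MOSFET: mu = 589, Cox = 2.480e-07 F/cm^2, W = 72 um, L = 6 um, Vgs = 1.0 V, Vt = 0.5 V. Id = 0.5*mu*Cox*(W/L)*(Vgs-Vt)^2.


Step 1: Overdrive voltage Vov = Vgs - Vt = 1.0 - 0.5 = 0.5 V
Step 2: W/L = 72/6 = 12
Step 3: Id = 0.5 * 589 * 2.480e-07 * 12 * 0.5^2
Step 4: Id = 2.19e-04 A

2.19e-04


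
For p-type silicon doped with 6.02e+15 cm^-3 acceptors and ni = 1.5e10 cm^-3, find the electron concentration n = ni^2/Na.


Step 1: Majority hole concentration p ≈ Na = 6.02e+15 cm^-3
Step 2: n = ni^2 / Na = (1.5e10)^2 / 6.02e+15
Step 3: n = 3.74e+04 cm^-3

3.74e+04


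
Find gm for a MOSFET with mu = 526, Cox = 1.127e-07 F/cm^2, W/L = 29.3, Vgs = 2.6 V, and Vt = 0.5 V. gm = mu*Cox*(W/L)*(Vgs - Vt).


Step 1: Vov = Vgs - Vt = 2.6 - 0.5 = 2.1 V
Step 2: gm = mu * Cox * (W/L) * Vov
Step 3: gm = 526 * 1.127e-07 * 29.3 * 2.1 = 3.65e-03 S

3.65e-03


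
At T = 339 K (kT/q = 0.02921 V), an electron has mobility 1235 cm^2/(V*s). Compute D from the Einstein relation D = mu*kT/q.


Step 1: D = mu * (kT/q)
Step 2: D = 1235 * 0.02921
Step 3: D = 36.07 cm^2/s

36.07


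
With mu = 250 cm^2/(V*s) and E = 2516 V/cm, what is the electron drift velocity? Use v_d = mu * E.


Step 1: v_d = mu * E
Step 2: v_d = 250 * 2516 = 629000
Step 3: v_d = 6.29e+05 cm/s

6.29e+05


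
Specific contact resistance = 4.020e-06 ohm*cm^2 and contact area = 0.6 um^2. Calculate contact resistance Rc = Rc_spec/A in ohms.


Step 1: Convert area to cm^2: 0.6 um^2 = 6.0000e-09 cm^2
Step 2: Rc = Rc_spec / A = 4.020e-06 / 6.0000e-09
Step 3: Rc = 6.70e+02 ohms

6.70e+02


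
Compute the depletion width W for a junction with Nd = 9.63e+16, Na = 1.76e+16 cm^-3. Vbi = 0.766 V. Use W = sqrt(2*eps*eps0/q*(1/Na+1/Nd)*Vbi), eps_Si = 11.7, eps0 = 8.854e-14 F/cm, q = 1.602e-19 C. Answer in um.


Step 1: 1/Na + 1/Nd = 1/1.76e+16 + 1/9.63e+16 = 6.72024e-17
Step 2: 2*eps*eps0/q = 2*11.7*8.854e-14/1.602e-19 = 1.293281e+07
Step 3: W^2 = 1.293281e+07 * 6.72024e-17 * 0.766 = 6.65743e-10
Step 4: W = sqrt(6.65743e-10) = 2.580e-05 cm = 0.258 um

0.258


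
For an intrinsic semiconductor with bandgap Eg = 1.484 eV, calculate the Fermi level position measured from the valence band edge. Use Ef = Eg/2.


Step 1: For an intrinsic semiconductor, the Fermi level sits at midgap.
Step 2: Ef = Eg / 2 = 1.484 / 2 = 0.742 eV

0.742


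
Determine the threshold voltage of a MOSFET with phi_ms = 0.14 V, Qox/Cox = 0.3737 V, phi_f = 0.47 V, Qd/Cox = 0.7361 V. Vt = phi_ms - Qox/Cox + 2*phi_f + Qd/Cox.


Step 1: Vt = phi_ms - Qox/Cox + 2*phi_f + Qd/Cox
Step 2: Vt = 0.14 - 0.3737 + 2*0.47 + 0.7361
Step 3: Vt = 0.14 - 0.3737 + 0.94 + 0.7361
Step 4: Vt = 1.4424 V

1.4424


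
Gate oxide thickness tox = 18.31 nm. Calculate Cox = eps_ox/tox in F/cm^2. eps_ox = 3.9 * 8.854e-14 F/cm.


Step 1: eps_ox = 3.9 * 8.854e-14 = 3.45306e-13 F/cm
Step 2: tox in cm = 18.31 nm * 1e-7 = 1.8310e-06 cm
Step 3: Cox = 3.45306e-13 / 1.8310e-06 = 1.89e-07 F/cm^2

1.89e-07


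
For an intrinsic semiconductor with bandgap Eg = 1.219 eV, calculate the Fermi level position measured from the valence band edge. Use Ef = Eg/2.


Step 1: For an intrinsic semiconductor, the Fermi level sits at midgap.
Step 2: Ef = Eg / 2 = 1.219 / 2 = 0.6095 eV

0.6095


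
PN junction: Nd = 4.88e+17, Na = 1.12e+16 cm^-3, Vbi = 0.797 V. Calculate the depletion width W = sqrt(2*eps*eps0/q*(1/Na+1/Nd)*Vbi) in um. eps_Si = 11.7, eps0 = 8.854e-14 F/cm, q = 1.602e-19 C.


Step 1: 1/Na + 1/Nd = 1/1.12e+16 + 1/4.88e+17 = 9.13349e-17
Step 2: 2*eps*eps0/q = 2*11.7*8.854e-14/1.602e-19 = 1.293281e+07
Step 3: W^2 = 1.293281e+07 * 9.13349e-17 * 0.797 = 9.41430e-10
Step 4: W = sqrt(9.41430e-10) = 3.068e-05 cm = 0.3068 um

0.3068


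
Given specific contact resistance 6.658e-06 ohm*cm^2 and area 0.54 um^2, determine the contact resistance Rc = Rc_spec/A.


Step 1: Convert area to cm^2: 0.54 um^2 = 5.4000e-09 cm^2
Step 2: Rc = Rc_spec / A = 6.658e-06 / 5.4000e-09
Step 3: Rc = 1.23e+03 ohms

1.23e+03


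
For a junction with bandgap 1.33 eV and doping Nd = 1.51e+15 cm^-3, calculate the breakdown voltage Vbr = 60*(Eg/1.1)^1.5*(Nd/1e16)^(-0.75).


Step 1: Eg/1.1 = 1.33/1.1 = 1.209091
Step 2: (Eg/1.1)^1.5 = 1.209091^1.5 = 1.329500
Step 3: (Nd/1e16)^(-0.75) = (0.151)^(-0.75) = 4.128262
Step 4: Vbr = 60 * 1.329500 * 4.128262 = 329.3 V

329.3


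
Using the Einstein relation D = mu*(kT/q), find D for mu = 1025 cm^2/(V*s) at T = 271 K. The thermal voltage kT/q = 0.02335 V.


Step 1: D = mu * (kT/q)
Step 2: D = 1025 * 0.02335
Step 3: D = 23.93 cm^2/s

23.93


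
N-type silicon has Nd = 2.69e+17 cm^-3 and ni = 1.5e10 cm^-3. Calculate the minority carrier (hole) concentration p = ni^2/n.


Step 1: Since Nd >> ni, n ≈ Nd = 2.69e+17 cm^-3
Step 2: p = ni^2 / n = (1.5e10)^2 / 2.69e+17
Step 3: p = 2.25e20 / 2.69e+17 = 8.36e+02 cm^-3

8.36e+02


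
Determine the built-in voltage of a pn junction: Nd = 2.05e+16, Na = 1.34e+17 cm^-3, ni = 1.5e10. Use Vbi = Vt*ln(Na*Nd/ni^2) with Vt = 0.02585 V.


Step 1: Compute Na*Nd/ni^2 = 1.34e+17 * 2.05e+16 / (1.5e10)^2 = 1.2209e+13
Step 2: ln(1.2209e+13) = 30.1332
Step 3: Vbi = 0.02585 * 30.1332 = 0.779 V

0.779


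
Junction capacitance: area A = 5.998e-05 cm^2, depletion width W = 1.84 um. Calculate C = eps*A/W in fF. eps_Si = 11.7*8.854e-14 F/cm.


Step 1: eps_Si = 11.7 * 8.854e-14 = 1.035918e-12 F/cm
Step 2: W in cm = 1.84 * 1e-4 = 1.84e-04 cm
Step 3: C = 1.035918e-12 * 5.998e-05 / 1.84e-04 = 3.376867e-13 F
Step 4: C = 337.69 fF

337.69


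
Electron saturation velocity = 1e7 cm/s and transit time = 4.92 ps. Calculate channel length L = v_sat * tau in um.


Step 1: tau in seconds = 4.92 ps * 1e-12 = 4.9200e-12 s
Step 2: L = v_sat * tau = 1e7 * 4.9200e-12 = 4.9200e-05 cm
Step 3: L in um = 4.9200e-05 * 1e4 = 0.492 um

0.492


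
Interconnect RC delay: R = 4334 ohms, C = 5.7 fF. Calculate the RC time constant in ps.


Step 1: tau = R * C
Step 2: tau = 4334 * 5.7 fF = 4334 * 5.7e-15 F
Step 3: tau = 2.47038e-11 s = 24.7038 ps

24.7038


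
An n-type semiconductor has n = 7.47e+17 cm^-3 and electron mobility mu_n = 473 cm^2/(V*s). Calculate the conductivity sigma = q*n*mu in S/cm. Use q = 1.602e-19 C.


Step 1: sigma = q * n * mu
Step 2: sigma = 1.602e-19 * 7.47e+17 * 473
Step 3: sigma = 5.660e+01 S/cm

5.660e+01


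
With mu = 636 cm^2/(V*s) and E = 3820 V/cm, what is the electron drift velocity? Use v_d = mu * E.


Step 1: v_d = mu * E
Step 2: v_d = 636 * 3820 = 2429520
Step 3: v_d = 2.43e+06 cm/s

2.43e+06


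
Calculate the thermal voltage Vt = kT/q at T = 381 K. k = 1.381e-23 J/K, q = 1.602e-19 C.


Step 1: kT = 1.381e-23 * 381 = 5.26161e-21 J
Step 2: Vt = kT/q = 5.26161e-21 / 1.602e-19
Step 3: Vt = 0.03284 V

0.03284


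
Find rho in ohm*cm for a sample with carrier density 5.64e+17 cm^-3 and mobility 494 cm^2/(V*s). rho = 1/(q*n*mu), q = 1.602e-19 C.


Step 1: sigma = q * n * mu = 1.602e-19 * 5.64e+17 * 494 = 4.46343e+01 S/cm
Step 2: rho = 1 / sigma = 1 / 4.46343e+01 = 0.0224 ohm*cm

0.0224


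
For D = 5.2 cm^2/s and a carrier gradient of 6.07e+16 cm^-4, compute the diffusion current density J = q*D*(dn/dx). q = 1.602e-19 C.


Step 1: J = q * D * (dn/dx)
Step 2: J = 1.602e-19 * 5.2 * 6.07e+16
Step 3: J = 5.06e-02 A/cm^2

5.06e-02


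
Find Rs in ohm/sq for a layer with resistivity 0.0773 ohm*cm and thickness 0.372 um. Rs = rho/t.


Step 1: Convert thickness to cm: t = 0.372 um = 3.7200e-05 cm
Step 2: Rs = rho / t = 0.0773 / 3.7200e-05
Step 3: Rs = 2078.0 ohm/sq

2078.0


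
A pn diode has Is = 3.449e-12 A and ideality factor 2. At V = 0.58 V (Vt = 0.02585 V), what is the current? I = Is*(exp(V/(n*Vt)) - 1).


Step 1: V/(n*Vt) = 0.58/(2*0.02585) = 11.2186
Step 2: exp(11.2186) = 7.4503e+04
Step 3: I = 3.449e-12 * (7.4503e+04 - 1) = 2.57e-07 A

2.57e-07


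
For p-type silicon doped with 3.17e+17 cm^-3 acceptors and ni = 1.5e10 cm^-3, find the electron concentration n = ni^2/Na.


Step 1: Majority hole concentration p ≈ Na = 3.17e+17 cm^-3
Step 2: n = ni^2 / Na = (1.5e10)^2 / 3.17e+17
Step 3: n = 7.10e+02 cm^-3

7.10e+02


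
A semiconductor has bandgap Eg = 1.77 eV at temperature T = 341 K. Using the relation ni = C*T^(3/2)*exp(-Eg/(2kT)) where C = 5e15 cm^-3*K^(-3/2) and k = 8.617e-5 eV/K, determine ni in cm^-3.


Step 1: Compute kT = 8.617e-5 * 341 = 0.02938397 eV
Step 2: Exponent = -Eg/(2kT) = -1.77/(2*0.02938397) = -30.11846
Step 3: T^(3/2) = 341^1.5 = 6296.97
Step 4: ni = 5e15 * 6296.97 * exp(-30.11846) = 2.62e+06 cm^-3

2.62e+06


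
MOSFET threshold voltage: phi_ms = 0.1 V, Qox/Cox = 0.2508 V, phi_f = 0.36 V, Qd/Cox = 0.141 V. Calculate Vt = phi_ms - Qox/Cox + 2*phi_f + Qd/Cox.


Step 1: Vt = phi_ms - Qox/Cox + 2*phi_f + Qd/Cox
Step 2: Vt = 0.1 - 0.2508 + 2*0.36 + 0.141
Step 3: Vt = 0.1 - 0.2508 + 0.72 + 0.141
Step 4: Vt = 0.7102 V

0.7102


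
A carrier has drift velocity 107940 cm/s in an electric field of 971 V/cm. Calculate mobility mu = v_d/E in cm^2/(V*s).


Step 1: mu = v_d / E
Step 2: mu = 107940 / 971
Step 3: mu = 111.16 cm^2/(V*s)

111.16


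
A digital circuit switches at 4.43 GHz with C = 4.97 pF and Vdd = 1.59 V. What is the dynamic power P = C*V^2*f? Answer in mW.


Step 1: V^2 = 1.59^2 = 2.5281 V^2
Step 2: P = C*V^2*f = 4.97e-12 F * 2.5281 * 4.43e9 Hz
Step 3: P = 5.566143051e-02 W
Step 4: P = 55.661 mW

55.661


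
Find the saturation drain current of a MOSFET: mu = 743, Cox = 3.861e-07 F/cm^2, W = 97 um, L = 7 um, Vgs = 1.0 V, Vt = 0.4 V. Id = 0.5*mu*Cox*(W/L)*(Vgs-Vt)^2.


Step 1: Overdrive voltage Vov = Vgs - Vt = 1.0 - 0.4 = 0.6 V
Step 2: W/L = 97/7 = 13.8571
Step 3: Id = 0.5 * 743 * 3.861e-07 * 13.8571 * 0.6^2
Step 4: Id = 7.16e-04 A

7.16e-04


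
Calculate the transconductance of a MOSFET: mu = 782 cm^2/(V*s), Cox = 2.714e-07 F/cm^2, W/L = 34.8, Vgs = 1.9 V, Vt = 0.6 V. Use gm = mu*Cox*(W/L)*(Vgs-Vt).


Step 1: Vov = Vgs - Vt = 1.9 - 0.6 = 1.3 V
Step 2: gm = mu * Cox * (W/L) * Vov
Step 3: gm = 782 * 2.714e-07 * 34.8 * 1.3 = 9.60e-03 S

9.60e-03


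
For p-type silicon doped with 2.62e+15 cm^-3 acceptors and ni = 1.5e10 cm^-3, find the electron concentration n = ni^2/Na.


Step 1: Majority hole concentration p ≈ Na = 2.62e+15 cm^-3
Step 2: n = ni^2 / Na = (1.5e10)^2 / 2.62e+15
Step 3: n = 8.59e+04 cm^-3

8.59e+04


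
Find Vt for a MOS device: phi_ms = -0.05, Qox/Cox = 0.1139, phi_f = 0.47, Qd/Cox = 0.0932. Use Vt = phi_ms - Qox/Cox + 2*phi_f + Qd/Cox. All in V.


Step 1: Vt = phi_ms - Qox/Cox + 2*phi_f + Qd/Cox
Step 2: Vt = -0.05 - 0.1139 + 2*0.47 + 0.0932
Step 3: Vt = -0.05 - 0.1139 + 0.94 + 0.0932
Step 4: Vt = 0.8693 V

0.8693


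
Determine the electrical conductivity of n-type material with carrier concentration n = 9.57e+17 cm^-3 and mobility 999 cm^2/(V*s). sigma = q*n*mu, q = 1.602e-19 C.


Step 1: sigma = q * n * mu
Step 2: sigma = 1.602e-19 * 9.57e+17 * 999
Step 3: sigma = 1.532e+02 S/cm

1.532e+02


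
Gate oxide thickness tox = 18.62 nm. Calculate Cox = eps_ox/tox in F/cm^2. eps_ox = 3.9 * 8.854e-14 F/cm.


Step 1: eps_ox = 3.9 * 8.854e-14 = 3.45306e-13 F/cm
Step 2: tox in cm = 18.62 nm * 1e-7 = 1.8620e-06 cm
Step 3: Cox = 3.45306e-13 / 1.8620e-06 = 1.85e-07 F/cm^2

1.85e-07


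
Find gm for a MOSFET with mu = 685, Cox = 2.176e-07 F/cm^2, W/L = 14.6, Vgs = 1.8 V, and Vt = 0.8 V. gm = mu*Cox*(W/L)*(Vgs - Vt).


Step 1: Vov = Vgs - Vt = 1.8 - 0.8 = 1.0 V
Step 2: gm = mu * Cox * (W/L) * Vov
Step 3: gm = 685 * 2.176e-07 * 14.6 * 1.0 = 2.18e-03 S

2.18e-03


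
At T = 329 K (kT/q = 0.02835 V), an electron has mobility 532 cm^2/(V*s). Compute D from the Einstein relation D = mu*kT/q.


Step 1: D = mu * (kT/q)
Step 2: D = 532 * 0.02835
Step 3: D = 15.08 cm^2/s

15.08


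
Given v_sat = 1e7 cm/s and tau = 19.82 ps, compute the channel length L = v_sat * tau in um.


Step 1: tau in seconds = 19.82 ps * 1e-12 = 1.9820e-11 s
Step 2: L = v_sat * tau = 1e7 * 1.9820e-11 = 1.9820e-04 cm
Step 3: L in um = 1.9820e-04 * 1e4 = 1.982 um

1.982


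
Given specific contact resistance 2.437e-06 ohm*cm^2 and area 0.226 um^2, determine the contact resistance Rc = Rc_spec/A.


Step 1: Convert area to cm^2: 0.226 um^2 = 2.2600e-09 cm^2
Step 2: Rc = Rc_spec / A = 2.437e-06 / 2.2600e-09
Step 3: Rc = 1.08e+03 ohms

1.08e+03


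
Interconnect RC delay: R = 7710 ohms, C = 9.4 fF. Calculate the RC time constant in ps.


Step 1: tau = R * C
Step 2: tau = 7710 * 9.4 fF = 7710 * 9.4e-15 F
Step 3: tau = 7.2474e-11 s = 72.474 ps

72.474


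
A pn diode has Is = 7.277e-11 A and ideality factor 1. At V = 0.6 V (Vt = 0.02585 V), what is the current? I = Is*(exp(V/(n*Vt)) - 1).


Step 1: V/(n*Vt) = 0.6/(1*0.02585) = 23.2108
Step 2: exp(23.2108) = 1.2032e+10
Step 3: I = 7.277e-11 * (1.2032e+10 - 1) = 8.76e-01 A

8.76e-01


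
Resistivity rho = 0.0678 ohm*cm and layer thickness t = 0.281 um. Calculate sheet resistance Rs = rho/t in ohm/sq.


Step 1: Convert thickness to cm: t = 0.281 um = 2.8100e-05 cm
Step 2: Rs = rho / t = 0.0678 / 2.8100e-05
Step 3: Rs = 2412.8 ohm/sq

2412.8


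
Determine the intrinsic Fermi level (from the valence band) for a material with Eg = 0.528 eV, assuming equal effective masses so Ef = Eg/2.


Step 1: For an intrinsic semiconductor, the Fermi level sits at midgap.
Step 2: Ef = Eg / 2 = 0.528 / 2 = 0.264 eV

0.264


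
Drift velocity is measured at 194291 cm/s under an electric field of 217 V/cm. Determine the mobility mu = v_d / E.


Step 1: mu = v_d / E
Step 2: mu = 194291 / 217
Step 3: mu = 895.35 cm^2/(V*s)

895.35


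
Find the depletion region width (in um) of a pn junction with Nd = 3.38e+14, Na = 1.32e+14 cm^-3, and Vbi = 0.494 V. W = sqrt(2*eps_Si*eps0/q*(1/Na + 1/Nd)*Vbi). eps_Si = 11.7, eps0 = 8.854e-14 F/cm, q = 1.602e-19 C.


Step 1: 1/Na + 1/Nd = 1/1.32e+14 + 1/3.38e+14 = 1.05343e-14
Step 2: 2*eps*eps0/q = 2*11.7*8.854e-14/1.602e-19 = 1.293281e+07
Step 3: W^2 = 1.293281e+07 * 1.05343e-14 * 0.494 = 6.73016e-08
Step 4: W = sqrt(6.73016e-08) = 2.594e-04 cm = 2.594 um

2.594


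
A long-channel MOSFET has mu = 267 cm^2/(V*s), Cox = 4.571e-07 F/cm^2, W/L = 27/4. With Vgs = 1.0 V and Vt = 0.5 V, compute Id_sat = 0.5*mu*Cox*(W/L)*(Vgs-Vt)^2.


Step 1: Overdrive voltage Vov = Vgs - Vt = 1.0 - 0.5 = 0.5 V
Step 2: W/L = 27/4 = 6.75
Step 3: Id = 0.5 * 267 * 4.571e-07 * 6.75 * 0.5^2
Step 4: Id = 1.03e-04 A

1.03e-04


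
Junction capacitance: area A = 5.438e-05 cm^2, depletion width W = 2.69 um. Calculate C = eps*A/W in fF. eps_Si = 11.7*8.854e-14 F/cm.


Step 1: eps_Si = 11.7 * 8.854e-14 = 1.035918e-12 F/cm
Step 2: W in cm = 2.69 * 1e-4 = 2.69e-04 cm
Step 3: C = 1.035918e-12 * 5.438e-05 / 2.69e-04 = 2.094172e-13 F
Step 4: C = 209.42 fF

209.42


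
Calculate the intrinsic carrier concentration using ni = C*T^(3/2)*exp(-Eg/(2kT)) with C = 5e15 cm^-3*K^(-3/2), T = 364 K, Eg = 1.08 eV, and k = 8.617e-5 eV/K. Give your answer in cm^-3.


Step 1: Compute kT = 8.617e-5 * 364 = 0.03136588 eV
Step 2: Exponent = -Eg/(2kT) = -1.08/(2*0.03136588) = -17.21616
Step 3: T^(3/2) = 364^1.5 = 6944.68
Step 4: ni = 5e15 * 6944.68 * exp(-17.21616) = 1.16e+12 cm^-3

1.16e+12


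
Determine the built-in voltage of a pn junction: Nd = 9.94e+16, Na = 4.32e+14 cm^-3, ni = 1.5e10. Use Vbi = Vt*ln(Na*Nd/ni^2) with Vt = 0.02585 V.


Step 1: Compute Na*Nd/ni^2 = 4.32e+14 * 9.94e+16 / (1.5e10)^2 = 1.9085e+11
Step 2: ln(1.9085e+11) = 25.9748
Step 3: Vbi = 0.02585 * 25.9748 = 0.671 V

0.671


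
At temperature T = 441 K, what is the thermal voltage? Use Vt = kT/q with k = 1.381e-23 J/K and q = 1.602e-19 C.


Step 1: kT = 1.381e-23 * 441 = 6.09021e-21 J
Step 2: Vt = kT/q = 6.09021e-21 / 1.602e-19
Step 3: Vt = 0.03802 V

0.03802


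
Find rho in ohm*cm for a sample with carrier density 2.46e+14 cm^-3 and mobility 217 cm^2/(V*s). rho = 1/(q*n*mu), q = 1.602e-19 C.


Step 1: sigma = q * n * mu = 1.602e-19 * 2.46e+14 * 217 = 8.55180e-03 S/cm
Step 2: rho = 1 / sigma = 1 / 8.55180e-03 = 116.9 ohm*cm

116.9


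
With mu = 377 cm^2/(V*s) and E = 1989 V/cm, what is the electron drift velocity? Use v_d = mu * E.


Step 1: v_d = mu * E
Step 2: v_d = 377 * 1989 = 749853
Step 3: v_d = 7.50e+05 cm/s

7.50e+05


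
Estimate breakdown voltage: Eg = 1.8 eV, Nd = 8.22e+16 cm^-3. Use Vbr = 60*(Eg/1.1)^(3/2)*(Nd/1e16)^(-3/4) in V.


Step 1: Eg/1.1 = 1.8/1.1 = 1.636364
Step 2: (Eg/1.1)^1.5 = 1.636364^1.5 = 2.093244
Step 3: (Nd/1e16)^(-0.75) = (8.22)^(-0.75) = 0.205990
Step 4: Vbr = 60 * 2.093244 * 0.205990 = 25.9 V

25.9
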